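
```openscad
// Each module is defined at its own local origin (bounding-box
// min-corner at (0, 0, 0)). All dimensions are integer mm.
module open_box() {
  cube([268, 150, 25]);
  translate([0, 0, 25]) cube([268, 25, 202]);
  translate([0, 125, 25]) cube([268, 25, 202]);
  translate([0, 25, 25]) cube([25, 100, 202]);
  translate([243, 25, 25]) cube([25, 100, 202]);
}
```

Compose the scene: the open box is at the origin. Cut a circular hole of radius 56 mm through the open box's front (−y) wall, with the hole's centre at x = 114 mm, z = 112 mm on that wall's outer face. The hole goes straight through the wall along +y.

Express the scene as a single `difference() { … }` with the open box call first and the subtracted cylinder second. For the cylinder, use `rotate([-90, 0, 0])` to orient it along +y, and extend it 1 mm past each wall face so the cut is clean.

difference() {
  open_box();
  translate([114, -1, 112]) rotate([-90, 0, 0]) cylinder(h = 27, r = 56);
}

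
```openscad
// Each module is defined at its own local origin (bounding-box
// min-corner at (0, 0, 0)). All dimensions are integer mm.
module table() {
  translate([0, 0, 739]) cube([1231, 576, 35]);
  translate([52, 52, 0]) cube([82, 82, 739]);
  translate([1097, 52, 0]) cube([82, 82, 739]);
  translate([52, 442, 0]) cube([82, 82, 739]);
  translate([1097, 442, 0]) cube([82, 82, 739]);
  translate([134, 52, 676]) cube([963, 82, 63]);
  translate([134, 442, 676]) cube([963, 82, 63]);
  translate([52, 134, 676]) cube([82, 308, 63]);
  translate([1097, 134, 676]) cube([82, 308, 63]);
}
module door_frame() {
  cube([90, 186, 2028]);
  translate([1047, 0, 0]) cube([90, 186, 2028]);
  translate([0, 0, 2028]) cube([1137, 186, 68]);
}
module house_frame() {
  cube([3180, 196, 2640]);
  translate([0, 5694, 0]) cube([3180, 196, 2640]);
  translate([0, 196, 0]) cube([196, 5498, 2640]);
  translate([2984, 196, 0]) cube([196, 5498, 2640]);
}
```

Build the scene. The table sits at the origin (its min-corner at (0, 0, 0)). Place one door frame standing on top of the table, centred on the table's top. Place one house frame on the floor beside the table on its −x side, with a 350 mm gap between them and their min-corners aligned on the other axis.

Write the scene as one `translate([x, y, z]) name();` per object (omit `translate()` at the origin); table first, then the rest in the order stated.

table();
translate([47, 195, 774]) door_frame();
translate([-3530, 0, 0]) house_frame();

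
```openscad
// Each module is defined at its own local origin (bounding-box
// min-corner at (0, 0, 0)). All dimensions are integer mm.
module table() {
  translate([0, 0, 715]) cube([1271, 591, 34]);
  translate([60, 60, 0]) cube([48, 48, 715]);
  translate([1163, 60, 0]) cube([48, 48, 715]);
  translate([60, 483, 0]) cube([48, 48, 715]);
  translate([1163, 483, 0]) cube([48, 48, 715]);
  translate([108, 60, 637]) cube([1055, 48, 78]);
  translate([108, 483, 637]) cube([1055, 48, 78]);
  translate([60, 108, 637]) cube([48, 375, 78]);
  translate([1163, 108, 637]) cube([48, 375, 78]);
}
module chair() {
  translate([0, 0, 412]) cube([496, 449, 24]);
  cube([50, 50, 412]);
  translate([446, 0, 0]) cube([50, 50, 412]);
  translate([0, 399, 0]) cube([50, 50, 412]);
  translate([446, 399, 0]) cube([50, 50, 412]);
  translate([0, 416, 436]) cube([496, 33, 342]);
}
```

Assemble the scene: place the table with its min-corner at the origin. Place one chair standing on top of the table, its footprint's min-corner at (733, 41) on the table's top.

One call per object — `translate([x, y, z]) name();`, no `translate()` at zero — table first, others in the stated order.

table();
translate([733, 41, 749]) chair();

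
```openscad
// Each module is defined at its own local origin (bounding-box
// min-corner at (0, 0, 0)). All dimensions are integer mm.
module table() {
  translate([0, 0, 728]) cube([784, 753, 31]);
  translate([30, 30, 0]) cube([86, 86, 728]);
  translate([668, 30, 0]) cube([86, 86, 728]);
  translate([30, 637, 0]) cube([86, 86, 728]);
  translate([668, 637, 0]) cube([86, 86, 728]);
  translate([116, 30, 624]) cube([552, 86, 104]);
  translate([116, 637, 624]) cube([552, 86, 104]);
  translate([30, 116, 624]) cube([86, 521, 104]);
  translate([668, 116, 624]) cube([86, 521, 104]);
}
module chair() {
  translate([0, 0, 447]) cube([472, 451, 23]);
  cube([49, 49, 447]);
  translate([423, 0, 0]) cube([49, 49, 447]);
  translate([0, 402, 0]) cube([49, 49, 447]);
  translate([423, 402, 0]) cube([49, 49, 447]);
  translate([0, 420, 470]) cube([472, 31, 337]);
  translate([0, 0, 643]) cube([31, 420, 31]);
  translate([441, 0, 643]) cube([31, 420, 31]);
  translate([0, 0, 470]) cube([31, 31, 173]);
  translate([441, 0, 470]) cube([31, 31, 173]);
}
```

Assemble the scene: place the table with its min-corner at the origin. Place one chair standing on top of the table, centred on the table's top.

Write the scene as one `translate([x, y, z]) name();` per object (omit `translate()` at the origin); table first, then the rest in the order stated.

table();
translate([156, 151, 759]) chair();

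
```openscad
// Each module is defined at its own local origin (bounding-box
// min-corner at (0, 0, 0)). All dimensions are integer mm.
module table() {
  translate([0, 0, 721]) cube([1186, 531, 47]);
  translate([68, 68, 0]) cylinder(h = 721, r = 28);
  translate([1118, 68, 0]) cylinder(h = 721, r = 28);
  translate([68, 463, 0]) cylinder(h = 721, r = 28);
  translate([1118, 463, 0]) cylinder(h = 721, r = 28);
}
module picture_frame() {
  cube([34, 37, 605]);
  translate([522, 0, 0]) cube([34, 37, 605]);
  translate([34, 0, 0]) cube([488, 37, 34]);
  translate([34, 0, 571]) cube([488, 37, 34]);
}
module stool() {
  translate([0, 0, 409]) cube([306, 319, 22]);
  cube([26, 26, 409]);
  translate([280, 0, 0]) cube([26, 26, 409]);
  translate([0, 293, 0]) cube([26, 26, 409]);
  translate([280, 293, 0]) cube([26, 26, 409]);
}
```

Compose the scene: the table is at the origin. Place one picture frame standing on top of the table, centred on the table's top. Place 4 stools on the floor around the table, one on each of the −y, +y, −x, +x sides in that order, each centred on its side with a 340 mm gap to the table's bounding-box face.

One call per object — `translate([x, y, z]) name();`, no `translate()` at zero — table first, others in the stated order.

table();
translate([315, 247, 768]) picture_frame();
translate([440, -659, 0]) stool();
translate([440, 871, 0]) stool();
translate([-646, 106, 0]) stool();
translate([1526, 106, 0]) stool();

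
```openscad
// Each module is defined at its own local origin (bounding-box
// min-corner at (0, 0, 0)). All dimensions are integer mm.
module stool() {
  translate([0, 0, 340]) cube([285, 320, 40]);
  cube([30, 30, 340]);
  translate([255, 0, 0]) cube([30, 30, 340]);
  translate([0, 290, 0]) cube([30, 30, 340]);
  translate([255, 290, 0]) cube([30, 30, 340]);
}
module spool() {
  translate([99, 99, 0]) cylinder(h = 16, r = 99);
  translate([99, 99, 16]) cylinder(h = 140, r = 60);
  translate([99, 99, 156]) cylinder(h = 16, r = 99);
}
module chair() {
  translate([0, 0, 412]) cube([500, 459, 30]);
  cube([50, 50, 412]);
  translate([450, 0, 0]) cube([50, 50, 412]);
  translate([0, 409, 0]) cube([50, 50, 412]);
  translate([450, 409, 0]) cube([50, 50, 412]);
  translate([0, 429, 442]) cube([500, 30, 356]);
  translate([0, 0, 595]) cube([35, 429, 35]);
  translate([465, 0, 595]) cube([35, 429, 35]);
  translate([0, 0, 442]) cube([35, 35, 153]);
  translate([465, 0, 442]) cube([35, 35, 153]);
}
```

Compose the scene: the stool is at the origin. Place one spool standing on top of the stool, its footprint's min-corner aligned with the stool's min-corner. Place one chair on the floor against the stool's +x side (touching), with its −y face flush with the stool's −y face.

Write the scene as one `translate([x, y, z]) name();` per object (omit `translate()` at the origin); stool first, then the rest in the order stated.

stool();
translate([0, 0, 380]) spool();
translate([285, 0, 0]) chair();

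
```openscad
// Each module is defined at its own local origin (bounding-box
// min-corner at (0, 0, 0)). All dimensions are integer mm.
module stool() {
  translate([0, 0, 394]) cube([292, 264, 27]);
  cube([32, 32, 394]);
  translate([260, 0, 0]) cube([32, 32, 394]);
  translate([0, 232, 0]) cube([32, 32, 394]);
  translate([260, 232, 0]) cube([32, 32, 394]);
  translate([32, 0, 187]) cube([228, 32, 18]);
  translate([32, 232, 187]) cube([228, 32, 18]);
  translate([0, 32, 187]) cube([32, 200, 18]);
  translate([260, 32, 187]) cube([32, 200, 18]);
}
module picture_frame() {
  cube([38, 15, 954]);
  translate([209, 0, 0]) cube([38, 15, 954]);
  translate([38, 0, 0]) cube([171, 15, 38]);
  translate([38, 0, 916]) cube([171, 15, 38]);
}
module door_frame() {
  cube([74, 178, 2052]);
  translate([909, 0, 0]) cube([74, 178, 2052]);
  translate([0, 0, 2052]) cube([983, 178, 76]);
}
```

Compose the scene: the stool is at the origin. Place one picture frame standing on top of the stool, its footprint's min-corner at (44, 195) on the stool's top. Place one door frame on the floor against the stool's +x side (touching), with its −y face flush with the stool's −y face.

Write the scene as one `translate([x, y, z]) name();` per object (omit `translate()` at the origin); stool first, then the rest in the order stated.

stool();
translate([44, 195, 421]) picture_frame();
translate([292, 0, 0]) door_frame();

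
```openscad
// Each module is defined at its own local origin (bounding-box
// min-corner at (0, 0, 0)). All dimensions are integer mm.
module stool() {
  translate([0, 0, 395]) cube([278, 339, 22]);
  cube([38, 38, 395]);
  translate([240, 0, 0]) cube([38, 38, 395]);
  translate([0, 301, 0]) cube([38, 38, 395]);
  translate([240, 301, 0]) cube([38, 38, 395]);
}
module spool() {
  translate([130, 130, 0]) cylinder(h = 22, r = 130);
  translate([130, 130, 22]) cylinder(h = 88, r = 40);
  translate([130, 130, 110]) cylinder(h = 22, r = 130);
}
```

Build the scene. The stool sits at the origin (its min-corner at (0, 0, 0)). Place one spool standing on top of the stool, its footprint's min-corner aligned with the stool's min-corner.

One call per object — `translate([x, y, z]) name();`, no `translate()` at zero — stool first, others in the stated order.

stool();
translate([0, 0, 417]) spool();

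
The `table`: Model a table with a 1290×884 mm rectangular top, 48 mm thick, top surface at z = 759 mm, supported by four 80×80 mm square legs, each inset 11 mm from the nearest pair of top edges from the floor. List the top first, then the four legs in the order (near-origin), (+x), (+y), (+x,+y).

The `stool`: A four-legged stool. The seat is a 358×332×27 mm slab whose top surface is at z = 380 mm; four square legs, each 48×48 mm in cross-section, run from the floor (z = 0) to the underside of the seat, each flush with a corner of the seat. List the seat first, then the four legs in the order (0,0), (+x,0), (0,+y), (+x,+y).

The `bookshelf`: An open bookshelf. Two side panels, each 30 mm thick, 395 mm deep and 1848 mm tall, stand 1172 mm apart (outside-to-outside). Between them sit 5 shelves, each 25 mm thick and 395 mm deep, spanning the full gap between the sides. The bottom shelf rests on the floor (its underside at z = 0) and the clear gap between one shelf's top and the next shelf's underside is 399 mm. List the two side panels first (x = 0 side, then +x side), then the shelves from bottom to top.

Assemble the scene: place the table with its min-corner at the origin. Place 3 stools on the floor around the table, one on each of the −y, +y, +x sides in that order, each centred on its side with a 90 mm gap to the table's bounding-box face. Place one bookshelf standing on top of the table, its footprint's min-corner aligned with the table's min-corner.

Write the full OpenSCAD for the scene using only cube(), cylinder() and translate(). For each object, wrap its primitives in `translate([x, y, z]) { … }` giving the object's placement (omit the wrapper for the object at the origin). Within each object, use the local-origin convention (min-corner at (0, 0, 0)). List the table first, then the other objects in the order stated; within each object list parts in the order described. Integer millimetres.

translate([0, 0, 711]) cube([1290, 884, 48]);
translate([11, 11, 0]) cube([80, 80, 711]);
translate([1199, 11, 0]) cube([80, 80, 711]);
translate([11, 793, 0]) cube([80, 80, 711]);
translate([1199, 793, 0]) cube([80, 80, 711]);
translate([466, -422, 0]) {
  translate([0, 0, 353]) cube([358, 332, 27]);
  cube([48, 48, 353]);
  translate([310, 0, 0]) cube([48, 48, 353]);
  translate([0, 284, 0]) cube([48, 48, 353]);
  translate([310, 284, 0]) cube([48, 48, 353]);
}
translate([466, 974, 0]) {
  translate([0, 0, 353]) cube([358, 332, 27]);
  cube([48, 48, 353]);
  translate([310, 0, 0]) cube([48, 48, 353]);
  translate([0, 284, 0]) cube([48, 48, 353]);
  translate([310, 284, 0]) cube([48, 48, 353]);
}
translate([1380, 276, 0]) {
  translate([0, 0, 353]) cube([358, 332, 27]);
  cube([48, 48, 353]);
  translate([310, 0, 0]) cube([48, 48, 353]);
  translate([0, 284, 0]) cube([48, 48, 353]);
  translate([310, 284, 0]) cube([48, 48, 353]);
}
translate([0, 0, 759]) {
  cube([30, 395, 1848]);
  translate([1142, 0, 0]) cube([30, 395, 1848]);
  translate([30, 0, 0]) cube([1112, 395, 25]);
  translate([30, 0, 424]) cube([1112, 395, 25]);
  translate([30, 0, 848]) cube([1112, 395, 25]);
  translate([30, 0, 1272]) cube([1112, 395, 25]);
  translate([30, 0, 1696]) cube([1112, 395, 25]);
}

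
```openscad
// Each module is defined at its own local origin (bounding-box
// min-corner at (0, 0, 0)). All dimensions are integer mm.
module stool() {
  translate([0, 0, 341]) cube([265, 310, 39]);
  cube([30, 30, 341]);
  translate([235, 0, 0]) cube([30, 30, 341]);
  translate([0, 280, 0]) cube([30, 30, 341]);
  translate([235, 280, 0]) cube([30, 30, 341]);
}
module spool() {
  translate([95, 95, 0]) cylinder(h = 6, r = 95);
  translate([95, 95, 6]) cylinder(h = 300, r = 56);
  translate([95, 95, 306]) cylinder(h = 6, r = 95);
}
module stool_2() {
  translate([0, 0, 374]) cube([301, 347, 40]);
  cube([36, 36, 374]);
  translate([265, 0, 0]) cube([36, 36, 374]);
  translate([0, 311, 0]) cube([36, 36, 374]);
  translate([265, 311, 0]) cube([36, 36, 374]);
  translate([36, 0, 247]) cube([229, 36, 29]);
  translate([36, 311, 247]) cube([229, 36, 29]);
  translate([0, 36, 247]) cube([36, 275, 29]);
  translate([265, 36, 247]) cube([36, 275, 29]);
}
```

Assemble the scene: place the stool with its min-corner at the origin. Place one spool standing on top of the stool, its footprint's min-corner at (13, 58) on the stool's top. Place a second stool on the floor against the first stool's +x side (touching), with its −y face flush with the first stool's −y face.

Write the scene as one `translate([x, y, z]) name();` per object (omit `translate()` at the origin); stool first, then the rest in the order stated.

stool();
translate([13, 58, 380]) spool();
translate([265, 0, 0]) stool_2();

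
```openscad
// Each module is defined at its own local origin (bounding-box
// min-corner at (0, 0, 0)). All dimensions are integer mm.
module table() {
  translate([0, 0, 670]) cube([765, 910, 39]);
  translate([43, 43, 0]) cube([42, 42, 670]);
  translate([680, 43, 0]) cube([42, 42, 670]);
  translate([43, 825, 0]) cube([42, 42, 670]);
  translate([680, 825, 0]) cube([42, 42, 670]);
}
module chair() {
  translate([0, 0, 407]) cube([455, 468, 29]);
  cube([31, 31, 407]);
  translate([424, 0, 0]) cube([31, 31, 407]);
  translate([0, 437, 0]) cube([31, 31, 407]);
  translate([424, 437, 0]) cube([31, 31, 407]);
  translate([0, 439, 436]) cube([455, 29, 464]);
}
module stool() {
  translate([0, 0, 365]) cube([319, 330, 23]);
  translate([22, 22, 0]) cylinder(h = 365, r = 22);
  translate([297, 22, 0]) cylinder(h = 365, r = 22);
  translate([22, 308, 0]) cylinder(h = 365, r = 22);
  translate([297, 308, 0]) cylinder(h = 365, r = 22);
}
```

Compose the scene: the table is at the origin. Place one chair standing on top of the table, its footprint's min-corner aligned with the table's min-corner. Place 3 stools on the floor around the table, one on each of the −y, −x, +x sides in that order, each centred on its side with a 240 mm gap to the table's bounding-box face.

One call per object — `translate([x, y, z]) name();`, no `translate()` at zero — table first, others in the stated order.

table();
translate([0, 0, 709]) chair();
translate([223, -570, 0]) stool();
translate([-559, 290, 0]) stool();
translate([1005, 290, 0]) stool();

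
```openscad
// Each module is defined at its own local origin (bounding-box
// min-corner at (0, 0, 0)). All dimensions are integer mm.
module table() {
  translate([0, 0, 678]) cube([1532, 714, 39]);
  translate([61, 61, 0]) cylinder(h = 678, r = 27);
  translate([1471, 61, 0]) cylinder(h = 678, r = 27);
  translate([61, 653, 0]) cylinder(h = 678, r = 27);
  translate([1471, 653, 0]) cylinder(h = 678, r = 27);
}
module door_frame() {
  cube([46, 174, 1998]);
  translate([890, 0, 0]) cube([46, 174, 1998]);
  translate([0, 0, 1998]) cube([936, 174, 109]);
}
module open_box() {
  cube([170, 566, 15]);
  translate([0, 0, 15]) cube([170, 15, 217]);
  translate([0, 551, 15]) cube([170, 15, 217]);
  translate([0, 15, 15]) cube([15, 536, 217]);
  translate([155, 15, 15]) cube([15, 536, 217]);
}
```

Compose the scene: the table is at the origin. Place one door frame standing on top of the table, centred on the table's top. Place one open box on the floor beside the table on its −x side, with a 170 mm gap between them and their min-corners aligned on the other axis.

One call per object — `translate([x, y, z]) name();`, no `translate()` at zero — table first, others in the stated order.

table();
translate([298, 270, 717]) door_frame();
translate([-340, 0, 0]) open_box();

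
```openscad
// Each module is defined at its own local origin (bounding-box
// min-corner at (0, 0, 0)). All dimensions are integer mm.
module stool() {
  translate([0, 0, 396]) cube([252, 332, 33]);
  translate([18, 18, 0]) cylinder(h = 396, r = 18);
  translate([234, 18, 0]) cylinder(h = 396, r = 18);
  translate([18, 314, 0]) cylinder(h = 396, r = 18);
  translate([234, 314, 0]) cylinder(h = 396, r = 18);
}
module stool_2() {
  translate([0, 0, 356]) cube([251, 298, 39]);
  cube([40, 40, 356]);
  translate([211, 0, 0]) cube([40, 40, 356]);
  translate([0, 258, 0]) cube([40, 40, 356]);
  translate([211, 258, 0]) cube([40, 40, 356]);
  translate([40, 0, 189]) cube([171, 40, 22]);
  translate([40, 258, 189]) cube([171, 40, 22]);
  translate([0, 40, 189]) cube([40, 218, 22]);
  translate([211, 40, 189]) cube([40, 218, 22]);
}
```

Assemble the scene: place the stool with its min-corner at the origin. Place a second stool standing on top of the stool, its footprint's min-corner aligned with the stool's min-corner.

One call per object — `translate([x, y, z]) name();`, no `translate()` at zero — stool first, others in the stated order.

stool();
translate([0, 0, 429]) stool_2();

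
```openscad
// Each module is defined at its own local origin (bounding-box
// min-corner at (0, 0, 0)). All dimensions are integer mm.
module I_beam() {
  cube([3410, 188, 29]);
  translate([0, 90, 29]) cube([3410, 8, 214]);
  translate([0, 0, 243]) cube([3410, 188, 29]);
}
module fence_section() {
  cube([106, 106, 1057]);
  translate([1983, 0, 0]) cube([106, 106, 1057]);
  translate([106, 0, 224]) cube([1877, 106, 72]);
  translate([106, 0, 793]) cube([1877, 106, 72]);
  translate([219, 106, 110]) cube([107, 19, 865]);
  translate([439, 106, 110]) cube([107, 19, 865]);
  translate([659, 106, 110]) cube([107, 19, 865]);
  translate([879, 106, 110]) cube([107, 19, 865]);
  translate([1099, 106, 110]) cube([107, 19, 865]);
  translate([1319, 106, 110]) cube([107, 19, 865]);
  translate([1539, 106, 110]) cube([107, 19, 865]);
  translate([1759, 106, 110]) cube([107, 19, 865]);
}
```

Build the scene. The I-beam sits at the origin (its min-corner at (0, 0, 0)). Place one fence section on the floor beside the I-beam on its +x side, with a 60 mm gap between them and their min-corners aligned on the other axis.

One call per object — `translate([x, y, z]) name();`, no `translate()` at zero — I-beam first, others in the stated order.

I_beam();
translate([3470, 0, 0]) fence_section();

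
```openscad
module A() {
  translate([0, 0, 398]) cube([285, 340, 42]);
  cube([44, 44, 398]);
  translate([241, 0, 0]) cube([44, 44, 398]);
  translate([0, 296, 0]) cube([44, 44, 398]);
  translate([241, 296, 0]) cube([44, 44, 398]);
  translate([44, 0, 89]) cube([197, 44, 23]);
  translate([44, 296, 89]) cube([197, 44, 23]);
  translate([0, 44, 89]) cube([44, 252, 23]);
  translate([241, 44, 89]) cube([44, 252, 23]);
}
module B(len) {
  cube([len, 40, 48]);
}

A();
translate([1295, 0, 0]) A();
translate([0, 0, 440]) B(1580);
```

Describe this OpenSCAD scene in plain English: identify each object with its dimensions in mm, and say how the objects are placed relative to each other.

A is a simple wooden stool: a rectangular seat 285 mm (x) by 340 mm (y), 42 mm thick, top face at z = 440 mm, on four square legs, each 44×44 mm in cross-section. The legs rest on z = 0, each flush with a corner of the seat. Four stretchers, 44 mm wide and 23 mm tall, connect adjacent legs with their undersides at z = 89 mm, each running between the inner faces of the legs it joins and aligned with the legs' outer faces on the other axis.

B is a rectangular beam 1580 mm long (x), 40 mm deep (y), 48 mm thick (z).

The beam spans the tops of two stools placed 1010 mm apart, resting at z = 440 mm.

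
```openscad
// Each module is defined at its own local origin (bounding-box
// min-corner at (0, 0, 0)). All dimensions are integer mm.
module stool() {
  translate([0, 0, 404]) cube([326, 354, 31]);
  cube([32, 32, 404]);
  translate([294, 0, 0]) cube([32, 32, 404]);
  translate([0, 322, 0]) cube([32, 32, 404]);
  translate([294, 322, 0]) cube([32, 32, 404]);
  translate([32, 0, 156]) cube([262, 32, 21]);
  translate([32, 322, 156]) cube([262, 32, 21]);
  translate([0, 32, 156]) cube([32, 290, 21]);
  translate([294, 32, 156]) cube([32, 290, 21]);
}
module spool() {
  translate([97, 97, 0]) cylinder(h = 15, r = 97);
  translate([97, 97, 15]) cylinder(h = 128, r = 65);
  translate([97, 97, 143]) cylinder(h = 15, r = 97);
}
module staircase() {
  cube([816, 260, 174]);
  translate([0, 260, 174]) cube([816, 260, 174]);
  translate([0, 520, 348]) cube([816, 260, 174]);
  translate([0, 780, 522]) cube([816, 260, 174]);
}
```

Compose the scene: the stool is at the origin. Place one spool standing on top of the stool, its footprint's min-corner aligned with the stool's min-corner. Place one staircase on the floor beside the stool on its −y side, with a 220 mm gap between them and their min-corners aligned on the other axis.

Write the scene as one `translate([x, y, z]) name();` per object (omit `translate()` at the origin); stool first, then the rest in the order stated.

stool();
translate([0, 0, 435]) spool();
translate([0, -1260, 0]) staircase();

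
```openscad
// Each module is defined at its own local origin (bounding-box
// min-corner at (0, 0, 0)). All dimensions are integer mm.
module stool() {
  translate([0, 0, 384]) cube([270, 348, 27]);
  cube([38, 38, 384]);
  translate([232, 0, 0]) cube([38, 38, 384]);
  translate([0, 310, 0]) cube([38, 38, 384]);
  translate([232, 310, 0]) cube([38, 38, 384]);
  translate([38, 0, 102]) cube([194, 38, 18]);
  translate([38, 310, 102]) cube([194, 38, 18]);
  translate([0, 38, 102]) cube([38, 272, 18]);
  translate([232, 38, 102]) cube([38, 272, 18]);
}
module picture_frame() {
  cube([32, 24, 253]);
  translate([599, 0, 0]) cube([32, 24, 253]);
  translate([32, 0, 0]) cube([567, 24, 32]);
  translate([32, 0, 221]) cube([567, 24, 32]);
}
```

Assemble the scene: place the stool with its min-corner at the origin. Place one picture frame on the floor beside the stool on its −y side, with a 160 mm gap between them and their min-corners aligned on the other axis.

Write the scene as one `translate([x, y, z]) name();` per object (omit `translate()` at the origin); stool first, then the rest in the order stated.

stool();
translate([0, -184, 0]) picture_frame();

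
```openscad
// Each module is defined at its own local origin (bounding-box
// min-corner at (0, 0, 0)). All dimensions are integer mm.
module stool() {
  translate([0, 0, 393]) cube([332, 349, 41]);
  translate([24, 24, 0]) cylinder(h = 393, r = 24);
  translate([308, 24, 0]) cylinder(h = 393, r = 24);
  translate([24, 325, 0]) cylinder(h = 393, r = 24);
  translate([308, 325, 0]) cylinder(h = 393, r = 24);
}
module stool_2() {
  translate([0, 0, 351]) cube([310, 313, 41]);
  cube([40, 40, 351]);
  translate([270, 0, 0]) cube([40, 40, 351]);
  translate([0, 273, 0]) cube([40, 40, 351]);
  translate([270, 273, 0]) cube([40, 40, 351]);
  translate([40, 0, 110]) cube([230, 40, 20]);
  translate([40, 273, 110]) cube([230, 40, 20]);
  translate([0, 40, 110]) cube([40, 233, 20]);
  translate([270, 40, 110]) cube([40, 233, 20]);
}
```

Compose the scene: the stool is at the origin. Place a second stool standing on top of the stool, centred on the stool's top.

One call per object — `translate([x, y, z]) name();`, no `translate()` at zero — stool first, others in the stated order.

stool();
translate([11, 18, 434]) stool_2();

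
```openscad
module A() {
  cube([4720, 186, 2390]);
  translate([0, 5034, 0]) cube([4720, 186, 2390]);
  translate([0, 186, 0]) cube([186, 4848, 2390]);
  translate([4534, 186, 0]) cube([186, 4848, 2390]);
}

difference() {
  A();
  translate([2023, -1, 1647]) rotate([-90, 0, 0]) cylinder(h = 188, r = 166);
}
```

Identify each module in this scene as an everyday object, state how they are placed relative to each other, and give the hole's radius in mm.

The subtracted cylinder has r = 166 mm.

A is a house frame. The house frame has a circular hole through its front wall. The hole's radius is 166 mm.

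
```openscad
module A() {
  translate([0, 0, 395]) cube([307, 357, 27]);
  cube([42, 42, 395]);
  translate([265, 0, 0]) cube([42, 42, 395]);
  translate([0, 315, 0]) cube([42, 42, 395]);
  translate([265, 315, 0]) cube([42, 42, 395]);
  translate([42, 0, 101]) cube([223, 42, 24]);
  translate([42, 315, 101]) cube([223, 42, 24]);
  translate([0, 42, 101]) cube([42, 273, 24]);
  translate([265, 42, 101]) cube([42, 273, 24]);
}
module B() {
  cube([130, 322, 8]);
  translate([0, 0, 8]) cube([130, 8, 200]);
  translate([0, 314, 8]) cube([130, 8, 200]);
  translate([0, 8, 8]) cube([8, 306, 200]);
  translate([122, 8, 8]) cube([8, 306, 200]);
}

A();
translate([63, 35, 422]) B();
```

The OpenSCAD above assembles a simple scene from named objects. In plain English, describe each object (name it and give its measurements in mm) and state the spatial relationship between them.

A is a four-legged stool. The seat is 307×357 mm, 27 mm thick, top at z = 422 mm. It stands on four square legs, each 42×42 mm in cross-section, from z = 0 to the seat underside, each flush with a corner of the seat. Four stretchers, 42 mm wide and 24 mm tall, connect adjacent legs with their undersides at z = 101 mm, each running between the inner faces of the legs it joins and aligned with the legs' outer faces on the other axis.

B is an open-topped rectangular box: outside dimensions 130×322×208 mm, with a uniform wall and base thickness of 8 mm. The base is a full 130×322 slab on the floor; four walls sit on top of the base. The front and back walls (the −y and +y sides) span the full width; the two side walls fit between them.

The open box is on top of the stool.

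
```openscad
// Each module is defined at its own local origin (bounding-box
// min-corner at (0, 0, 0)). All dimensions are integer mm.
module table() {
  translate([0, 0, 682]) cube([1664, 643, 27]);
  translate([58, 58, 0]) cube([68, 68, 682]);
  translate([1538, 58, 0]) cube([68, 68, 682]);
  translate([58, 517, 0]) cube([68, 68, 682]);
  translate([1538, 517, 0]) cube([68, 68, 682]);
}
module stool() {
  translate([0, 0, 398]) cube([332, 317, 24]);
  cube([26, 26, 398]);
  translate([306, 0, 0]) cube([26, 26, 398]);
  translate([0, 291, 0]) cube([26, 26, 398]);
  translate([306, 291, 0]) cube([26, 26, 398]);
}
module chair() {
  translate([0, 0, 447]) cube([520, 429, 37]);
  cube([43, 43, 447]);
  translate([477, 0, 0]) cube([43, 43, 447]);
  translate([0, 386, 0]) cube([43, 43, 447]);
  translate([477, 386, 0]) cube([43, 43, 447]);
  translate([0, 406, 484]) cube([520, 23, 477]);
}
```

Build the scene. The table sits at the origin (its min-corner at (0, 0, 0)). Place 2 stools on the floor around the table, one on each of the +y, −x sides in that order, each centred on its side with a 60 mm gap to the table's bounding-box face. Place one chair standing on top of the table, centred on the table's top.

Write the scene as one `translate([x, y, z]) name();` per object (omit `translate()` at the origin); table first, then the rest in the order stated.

table();
translate([666, 703, 0]) stool();
translate([-392, 163, 0]) stool();
translate([572, 107, 709]) chair();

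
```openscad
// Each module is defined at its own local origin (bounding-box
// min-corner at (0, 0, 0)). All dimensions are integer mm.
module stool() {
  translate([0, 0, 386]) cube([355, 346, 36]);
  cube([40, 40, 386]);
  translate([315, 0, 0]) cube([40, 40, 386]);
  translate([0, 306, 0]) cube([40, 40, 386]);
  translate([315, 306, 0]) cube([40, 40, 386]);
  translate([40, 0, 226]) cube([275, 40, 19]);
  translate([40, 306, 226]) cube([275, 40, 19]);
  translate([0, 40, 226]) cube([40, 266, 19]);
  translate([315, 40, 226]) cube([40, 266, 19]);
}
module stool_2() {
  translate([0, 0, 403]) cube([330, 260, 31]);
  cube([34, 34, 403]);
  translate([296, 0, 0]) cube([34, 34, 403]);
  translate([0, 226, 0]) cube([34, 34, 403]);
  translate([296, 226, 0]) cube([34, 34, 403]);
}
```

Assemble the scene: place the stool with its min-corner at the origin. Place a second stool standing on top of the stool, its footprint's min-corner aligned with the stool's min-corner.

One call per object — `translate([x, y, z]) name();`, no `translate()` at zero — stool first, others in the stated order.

stool();
translate([0, 0, 422]) stool_2();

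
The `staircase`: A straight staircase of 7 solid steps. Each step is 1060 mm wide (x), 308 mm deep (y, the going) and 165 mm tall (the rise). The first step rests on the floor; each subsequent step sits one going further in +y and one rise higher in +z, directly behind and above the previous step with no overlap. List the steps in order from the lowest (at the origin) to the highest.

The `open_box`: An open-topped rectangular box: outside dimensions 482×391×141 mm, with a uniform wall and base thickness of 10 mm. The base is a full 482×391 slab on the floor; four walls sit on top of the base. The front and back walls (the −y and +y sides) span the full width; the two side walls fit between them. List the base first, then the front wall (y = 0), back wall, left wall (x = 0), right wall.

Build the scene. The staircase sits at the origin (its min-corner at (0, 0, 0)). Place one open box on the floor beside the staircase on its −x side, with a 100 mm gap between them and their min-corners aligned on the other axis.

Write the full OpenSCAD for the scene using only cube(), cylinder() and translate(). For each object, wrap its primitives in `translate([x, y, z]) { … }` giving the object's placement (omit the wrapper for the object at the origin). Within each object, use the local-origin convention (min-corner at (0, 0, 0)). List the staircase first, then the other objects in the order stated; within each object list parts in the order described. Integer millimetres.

cube([1060, 308, 165]);
translate([0, 308, 165]) cube([1060, 308, 165]);
translate([0, 616, 330]) cube([1060, 308, 165]);
translate([0, 924, 495]) cube([1060, 308, 165]);
translate([0, 1232, 660]) cube([1060, 308, 165]);
translate([0, 1540, 825]) cube([1060, 308, 165]);
translate([0, 1848, 990]) cube([1060, 308, 165]);
translate([-582, 0, 0]) {
  cube([482, 391, 10]);
  translate([0, 0, 10]) cube([482, 10, 131]);
  translate([0, 381, 10]) cube([482, 10, 131]);
  translate([0, 10, 10]) cube([10, 371, 131]);
  translate([472, 10, 10]) cube([10, 371, 131]);
}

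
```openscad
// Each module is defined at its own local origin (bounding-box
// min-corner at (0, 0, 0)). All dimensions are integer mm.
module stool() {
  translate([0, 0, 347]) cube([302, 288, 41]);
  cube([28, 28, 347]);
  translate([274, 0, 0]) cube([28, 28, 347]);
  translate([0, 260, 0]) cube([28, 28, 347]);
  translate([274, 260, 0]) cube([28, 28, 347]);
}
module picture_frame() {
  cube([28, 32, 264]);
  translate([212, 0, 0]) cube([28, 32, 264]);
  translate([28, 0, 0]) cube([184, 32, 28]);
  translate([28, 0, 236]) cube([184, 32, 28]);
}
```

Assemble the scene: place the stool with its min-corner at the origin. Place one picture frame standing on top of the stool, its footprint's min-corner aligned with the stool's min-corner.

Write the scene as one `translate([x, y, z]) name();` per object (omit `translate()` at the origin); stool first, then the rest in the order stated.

stool();
translate([0, 0, 388]) picture_frame();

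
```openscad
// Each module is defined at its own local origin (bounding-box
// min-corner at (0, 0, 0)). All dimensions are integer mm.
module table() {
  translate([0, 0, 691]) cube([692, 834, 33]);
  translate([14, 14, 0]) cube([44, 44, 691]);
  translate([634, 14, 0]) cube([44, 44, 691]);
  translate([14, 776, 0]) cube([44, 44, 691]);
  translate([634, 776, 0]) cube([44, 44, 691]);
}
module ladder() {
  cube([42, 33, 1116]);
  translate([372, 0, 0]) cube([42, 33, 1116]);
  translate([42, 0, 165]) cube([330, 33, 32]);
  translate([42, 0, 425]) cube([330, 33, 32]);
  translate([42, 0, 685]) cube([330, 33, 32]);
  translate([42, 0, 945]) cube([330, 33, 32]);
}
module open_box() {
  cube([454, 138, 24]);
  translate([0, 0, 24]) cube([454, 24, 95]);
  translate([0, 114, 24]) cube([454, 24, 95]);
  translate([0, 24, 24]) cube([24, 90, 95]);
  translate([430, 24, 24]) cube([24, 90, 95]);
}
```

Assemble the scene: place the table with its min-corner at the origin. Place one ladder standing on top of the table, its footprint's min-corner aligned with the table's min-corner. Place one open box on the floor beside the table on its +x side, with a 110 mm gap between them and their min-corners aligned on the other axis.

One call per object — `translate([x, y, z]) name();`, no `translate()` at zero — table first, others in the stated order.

table();
translate([0, 0, 724]) ladder();
translate([802, 0, 0]) open_box();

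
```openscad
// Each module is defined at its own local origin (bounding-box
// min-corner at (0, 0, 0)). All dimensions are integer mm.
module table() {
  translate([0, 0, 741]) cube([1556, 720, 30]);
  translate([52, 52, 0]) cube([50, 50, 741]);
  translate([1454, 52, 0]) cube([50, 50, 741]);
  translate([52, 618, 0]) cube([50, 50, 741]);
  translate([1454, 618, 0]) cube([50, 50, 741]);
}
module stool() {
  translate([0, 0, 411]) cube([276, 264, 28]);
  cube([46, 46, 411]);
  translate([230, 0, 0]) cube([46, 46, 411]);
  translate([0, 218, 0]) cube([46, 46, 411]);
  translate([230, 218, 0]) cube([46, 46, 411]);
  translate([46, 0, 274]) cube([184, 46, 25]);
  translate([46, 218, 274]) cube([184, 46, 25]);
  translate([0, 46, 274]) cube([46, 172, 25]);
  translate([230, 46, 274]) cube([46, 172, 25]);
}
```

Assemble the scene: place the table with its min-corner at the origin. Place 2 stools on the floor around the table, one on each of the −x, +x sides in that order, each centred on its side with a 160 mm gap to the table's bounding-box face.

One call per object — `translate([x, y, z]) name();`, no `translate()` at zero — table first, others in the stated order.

table();
translate([-436, 228, 0]) stool();
translate([1716, 228, 0]) stool();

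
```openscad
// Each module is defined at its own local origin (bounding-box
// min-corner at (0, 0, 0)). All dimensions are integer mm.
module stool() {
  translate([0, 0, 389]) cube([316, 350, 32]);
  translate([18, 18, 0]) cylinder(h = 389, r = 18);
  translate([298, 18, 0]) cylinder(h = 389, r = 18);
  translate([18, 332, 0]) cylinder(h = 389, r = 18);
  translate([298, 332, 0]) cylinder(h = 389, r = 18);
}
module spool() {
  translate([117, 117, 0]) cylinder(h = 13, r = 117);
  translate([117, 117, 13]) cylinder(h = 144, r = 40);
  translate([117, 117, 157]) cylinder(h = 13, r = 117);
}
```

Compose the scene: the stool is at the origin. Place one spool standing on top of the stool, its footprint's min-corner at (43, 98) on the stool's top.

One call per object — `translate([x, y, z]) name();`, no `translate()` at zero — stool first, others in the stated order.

stool();
translate([43, 98, 421]) spool();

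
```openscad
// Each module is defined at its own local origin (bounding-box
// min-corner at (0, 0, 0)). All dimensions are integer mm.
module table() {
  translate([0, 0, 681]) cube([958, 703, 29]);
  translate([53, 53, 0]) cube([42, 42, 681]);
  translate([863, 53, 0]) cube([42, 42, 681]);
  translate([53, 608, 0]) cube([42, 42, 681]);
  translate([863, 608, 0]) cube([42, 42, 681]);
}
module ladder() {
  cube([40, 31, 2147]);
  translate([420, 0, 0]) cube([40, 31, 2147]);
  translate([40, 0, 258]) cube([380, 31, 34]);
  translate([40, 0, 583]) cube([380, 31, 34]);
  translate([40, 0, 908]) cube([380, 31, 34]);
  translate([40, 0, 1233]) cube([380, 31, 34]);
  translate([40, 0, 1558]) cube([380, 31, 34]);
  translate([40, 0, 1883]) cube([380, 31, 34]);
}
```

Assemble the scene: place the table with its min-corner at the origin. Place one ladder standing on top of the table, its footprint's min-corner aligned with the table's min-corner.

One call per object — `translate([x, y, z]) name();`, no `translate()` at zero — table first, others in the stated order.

table();
translate([0, 0, 710]) ladder();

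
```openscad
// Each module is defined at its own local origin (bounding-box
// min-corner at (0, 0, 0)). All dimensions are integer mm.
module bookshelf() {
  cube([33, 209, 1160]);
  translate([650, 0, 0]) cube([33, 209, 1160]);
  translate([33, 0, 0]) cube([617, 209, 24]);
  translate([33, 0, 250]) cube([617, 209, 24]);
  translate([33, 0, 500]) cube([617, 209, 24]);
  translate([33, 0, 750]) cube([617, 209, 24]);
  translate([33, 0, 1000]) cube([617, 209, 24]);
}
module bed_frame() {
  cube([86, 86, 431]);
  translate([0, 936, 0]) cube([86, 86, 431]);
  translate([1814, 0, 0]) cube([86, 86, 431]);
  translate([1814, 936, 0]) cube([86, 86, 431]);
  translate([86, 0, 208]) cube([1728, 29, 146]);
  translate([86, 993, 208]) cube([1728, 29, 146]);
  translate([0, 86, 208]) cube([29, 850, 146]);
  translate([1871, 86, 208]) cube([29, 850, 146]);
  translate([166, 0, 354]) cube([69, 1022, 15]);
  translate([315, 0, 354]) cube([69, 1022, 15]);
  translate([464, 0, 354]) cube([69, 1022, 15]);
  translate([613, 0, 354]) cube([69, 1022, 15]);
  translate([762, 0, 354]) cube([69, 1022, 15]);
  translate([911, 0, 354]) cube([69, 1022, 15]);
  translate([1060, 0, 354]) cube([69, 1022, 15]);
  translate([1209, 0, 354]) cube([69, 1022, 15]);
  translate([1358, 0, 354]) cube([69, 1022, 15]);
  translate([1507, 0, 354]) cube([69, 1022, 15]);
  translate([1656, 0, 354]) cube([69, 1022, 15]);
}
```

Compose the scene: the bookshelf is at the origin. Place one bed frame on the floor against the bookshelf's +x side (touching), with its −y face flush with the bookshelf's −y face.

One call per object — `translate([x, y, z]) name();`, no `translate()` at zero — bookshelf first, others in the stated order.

bookshelf();
translate([683, 0, 0]) bed_frame();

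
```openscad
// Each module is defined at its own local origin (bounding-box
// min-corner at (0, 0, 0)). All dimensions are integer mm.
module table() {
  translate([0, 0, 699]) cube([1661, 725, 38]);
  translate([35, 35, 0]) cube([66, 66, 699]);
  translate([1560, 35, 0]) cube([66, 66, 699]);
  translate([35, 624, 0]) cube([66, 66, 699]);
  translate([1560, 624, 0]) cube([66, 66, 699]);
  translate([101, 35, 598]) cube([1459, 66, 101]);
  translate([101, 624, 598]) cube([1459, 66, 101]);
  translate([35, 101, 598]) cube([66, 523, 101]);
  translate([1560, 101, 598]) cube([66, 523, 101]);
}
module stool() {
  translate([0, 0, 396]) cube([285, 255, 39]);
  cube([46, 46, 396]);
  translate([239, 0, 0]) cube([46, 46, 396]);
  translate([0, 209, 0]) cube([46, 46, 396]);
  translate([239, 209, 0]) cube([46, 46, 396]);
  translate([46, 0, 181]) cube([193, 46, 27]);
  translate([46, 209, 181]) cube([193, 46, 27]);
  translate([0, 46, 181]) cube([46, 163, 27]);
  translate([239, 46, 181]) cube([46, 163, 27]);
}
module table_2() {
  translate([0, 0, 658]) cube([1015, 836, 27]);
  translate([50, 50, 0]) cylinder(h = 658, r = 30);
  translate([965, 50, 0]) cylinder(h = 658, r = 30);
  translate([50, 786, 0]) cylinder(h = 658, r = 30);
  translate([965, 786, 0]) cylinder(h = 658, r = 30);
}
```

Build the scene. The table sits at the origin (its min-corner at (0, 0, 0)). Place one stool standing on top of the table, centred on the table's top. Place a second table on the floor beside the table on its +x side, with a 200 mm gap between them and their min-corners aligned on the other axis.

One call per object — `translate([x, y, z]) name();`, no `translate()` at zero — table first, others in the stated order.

table();
translate([688, 235, 737]) stool();
translate([1861, 0, 0]) table_2();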